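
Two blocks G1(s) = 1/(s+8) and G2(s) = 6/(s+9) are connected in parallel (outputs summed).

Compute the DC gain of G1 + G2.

Parallel: G_eq = G1 + G2. DC gain = G1(0) + G2(0) = 1/8 + 6/9 = 0.125 + 0.6667 = 0.7917.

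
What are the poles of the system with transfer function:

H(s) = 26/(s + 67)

Pole is where denominator = 0: s + 67 = 0, so s = -67.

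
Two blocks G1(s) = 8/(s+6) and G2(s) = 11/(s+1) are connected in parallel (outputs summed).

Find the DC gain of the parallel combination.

Parallel: G_eq = G1 + G2. DC gain = G1(0) + G2(0) = 8/6 + 11/1 = 1.3333 + 11 = 12.3333.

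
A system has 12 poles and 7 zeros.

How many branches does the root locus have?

Root locus has n branches where n = number of poles = 12.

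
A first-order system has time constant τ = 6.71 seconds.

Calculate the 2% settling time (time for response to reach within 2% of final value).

For first-order system, 2% settling time ≈ 4τ = 4 × 6.71 = 26.84 s.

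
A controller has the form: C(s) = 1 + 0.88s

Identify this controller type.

This is a Proportional-Derivative (PD) controller.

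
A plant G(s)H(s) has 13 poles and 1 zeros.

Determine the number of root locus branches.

Root locus has n branches where n = number of poles = 13.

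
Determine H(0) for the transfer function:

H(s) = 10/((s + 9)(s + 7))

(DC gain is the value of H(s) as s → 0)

DC gain = H(0) = 10/(9 × 7) = 10/63 = 0.1587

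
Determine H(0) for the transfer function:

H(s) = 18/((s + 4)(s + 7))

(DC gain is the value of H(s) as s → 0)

DC gain = H(0) = 18/(4 × 7) = 18/28 = 0.6429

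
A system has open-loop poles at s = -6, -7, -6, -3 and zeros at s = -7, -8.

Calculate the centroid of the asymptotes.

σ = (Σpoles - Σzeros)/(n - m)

σ = (Σpoles - Σzeros)/(n - m) = (-22 - (-15))/(4 - 2) = -7/2 = -3.5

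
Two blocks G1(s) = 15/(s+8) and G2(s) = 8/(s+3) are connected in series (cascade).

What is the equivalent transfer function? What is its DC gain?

Series: multiply transfer functions. G_eq = 15/(s+8) × 8/(s+3) = 120/((s+8)(s+3)). DC gain = 120/(8×3) = 5.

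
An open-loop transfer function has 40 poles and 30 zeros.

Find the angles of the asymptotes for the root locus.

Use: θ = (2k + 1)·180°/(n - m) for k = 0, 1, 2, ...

n - m = 40 - 30 = 10. Angles: θk = (2k + 1)·180°/10 = 18°, 54°, 90°, 126°, 162°, 198°, 234°, 270°, 306°, 342°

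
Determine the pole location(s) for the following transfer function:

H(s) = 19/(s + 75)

Pole is where denominator = 0: s + 75 = 0, so s = -75.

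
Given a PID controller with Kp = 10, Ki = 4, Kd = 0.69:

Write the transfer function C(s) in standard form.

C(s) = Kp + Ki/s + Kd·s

Substituting values: C(s) = 10 + 4/s + 0.69s = (0.69s² + 10s + 4)/s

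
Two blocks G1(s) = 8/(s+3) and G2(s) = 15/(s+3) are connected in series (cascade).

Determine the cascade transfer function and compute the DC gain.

Series: multiply transfer functions. G_eq = 8/(s+3) × 15/(s+3) = 120/((s+3)(s+3)). DC gain = 120/(3×3) = 13.3333.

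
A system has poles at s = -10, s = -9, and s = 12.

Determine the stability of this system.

Pole(s) at s = 12 are not in the left half-plane. System is unstable.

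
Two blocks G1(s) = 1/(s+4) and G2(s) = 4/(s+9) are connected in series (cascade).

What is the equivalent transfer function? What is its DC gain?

Series: multiply transfer functions. G_eq = 1/(s+4) × 4/(s+9) = 4/((s+4)(s+9)). DC gain = 4/(4×9) = 0.1111.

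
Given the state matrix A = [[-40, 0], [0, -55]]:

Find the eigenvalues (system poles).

For diagonal matrix, eigenvalues are diagonal entries: λ₁ = -40, λ₂ = -55.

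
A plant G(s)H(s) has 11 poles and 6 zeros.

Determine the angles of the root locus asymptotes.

n - m = 11 - 6 = 5. Angles: θk = (2k + 1)·180°/5 = 36°, 108°, 180°, 252°, 324°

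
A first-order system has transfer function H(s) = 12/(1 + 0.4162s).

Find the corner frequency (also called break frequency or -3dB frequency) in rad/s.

Corner frequency = 1/τ = 1/0.4162 = 2.403 rad/s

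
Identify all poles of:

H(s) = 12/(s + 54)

Pole is where denominator = 0: s + 54 = 0, so s = -54.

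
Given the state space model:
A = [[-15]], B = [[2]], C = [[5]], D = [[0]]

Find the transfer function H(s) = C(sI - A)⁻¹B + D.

(sI - A)⁻¹ = 1/(s + 15). H(s) = 5 × 2/(s + 15) + 0 = 10/(s + 15).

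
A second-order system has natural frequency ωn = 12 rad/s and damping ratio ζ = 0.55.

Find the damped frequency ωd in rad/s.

ωd = ωn√(1 - ζ²) = 12√(1 - 0.55²) = 10.02 rad/s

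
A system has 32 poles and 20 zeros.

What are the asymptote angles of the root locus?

n - m = 32 - 20 = 12. Angles: θk = (2k + 1)·180°/12 = 15°, 45°, 75°, 105°, 135°, 165°, 195°, 225°, 255°, 285°, 315°, 345°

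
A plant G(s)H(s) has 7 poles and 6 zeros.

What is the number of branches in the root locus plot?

Root locus has n branches where n = number of poles = 7.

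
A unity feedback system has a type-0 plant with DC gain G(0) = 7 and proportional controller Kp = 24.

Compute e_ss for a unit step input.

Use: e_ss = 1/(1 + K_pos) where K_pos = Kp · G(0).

K_pos = Kp · G(0) = 24 × 7 = 168. e_ss = 1/(1 + 168) = 0.0059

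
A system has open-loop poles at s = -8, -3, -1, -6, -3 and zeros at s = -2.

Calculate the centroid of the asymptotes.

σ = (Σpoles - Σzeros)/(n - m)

σ = (Σpoles - Σzeros)/(n - m) = (-21 - (-2))/(5 - 1) = -19/4 = -4.75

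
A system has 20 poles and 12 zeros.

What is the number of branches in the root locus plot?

Root locus has n branches where n = number of poles = 20.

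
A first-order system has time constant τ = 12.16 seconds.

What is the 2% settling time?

For first-order system, 2% settling time ≈ 4τ = 4 × 12.16 = 48.64 s.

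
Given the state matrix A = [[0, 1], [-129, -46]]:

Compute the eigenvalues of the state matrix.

det(A - λI) = λ² - (-46)λ + 129 = (λ - (-43))(λ - (-3)). Eigenvalues: -43, -3.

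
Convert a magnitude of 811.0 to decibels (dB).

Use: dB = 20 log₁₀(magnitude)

dB = 20 log₁₀(811.0) = 58.2 dB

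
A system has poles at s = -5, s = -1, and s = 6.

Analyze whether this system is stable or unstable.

Pole(s) at s = 6 are not in the left half-plane. System is unstable.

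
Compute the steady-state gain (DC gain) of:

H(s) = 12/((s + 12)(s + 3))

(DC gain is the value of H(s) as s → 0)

DC gain = H(0) = 12/(12 × 3) = 12/36 = 0.3333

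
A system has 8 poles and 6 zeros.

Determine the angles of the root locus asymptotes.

n - m = 8 - 6 = 2. Angles: θk = (2k + 1)·180°/2 = 90°, 270°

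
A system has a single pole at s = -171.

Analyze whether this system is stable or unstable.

Pole at s = -171 is in the left half-plane. Stable.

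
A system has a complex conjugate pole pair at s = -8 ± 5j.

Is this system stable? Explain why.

Real part of poles is -8 (< 0, left half-plane). Stable.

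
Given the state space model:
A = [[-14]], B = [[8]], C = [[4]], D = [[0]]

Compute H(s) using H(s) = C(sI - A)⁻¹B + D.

(sI - A)⁻¹ = 1/(s + 14). H(s) = 4 × 8/(s + 14) + 0 = 32/(s + 14).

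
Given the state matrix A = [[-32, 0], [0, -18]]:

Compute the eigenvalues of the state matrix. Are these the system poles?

For diagonal matrix, eigenvalues are diagonal entries: λ₁ = -32, λ₂ = -18. Eigenvalues of A = system poles.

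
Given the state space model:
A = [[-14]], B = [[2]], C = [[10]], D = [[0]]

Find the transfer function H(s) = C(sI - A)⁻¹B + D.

(sI - A)⁻¹ = 1/(s + 14). H(s) = 10 × 2/(s + 14) + 0 = 20/(s + 14).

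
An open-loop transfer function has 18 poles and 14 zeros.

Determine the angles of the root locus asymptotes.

n - m = 18 - 14 = 4. Angles: θk = (2k + 1)·180°/4 = 45°, 135°, 225°, 315°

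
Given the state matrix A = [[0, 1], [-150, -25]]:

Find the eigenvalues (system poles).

det(A - λI) = λ² - (-25)λ + 150 = (λ - (-15))(λ - (-10)). Eigenvalues: -15, -10.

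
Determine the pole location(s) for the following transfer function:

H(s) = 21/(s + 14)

Pole is where denominator = 0: s + 14 = 0, so s = -14.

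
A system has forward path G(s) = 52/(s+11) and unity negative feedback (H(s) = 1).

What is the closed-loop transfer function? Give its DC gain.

T(s) = G/(1+GH) = [52/(s+11)] / [1 + 52/(s+11)] = 52/(s+11+52) = 52/(s+63). DC gain = 52/63 = 0.8254.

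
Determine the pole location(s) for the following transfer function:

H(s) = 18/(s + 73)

Pole is where denominator = 0: s + 73 = 0, so s = -73.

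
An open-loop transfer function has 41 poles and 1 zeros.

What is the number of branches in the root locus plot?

Root locus has n branches where n = number of poles = 41.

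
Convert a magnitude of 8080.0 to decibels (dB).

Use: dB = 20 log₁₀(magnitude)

dB = 20 log₁₀(8080.0) = 78.1 dB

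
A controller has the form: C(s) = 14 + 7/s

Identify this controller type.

This is a Proportional-Integral (PI) controller.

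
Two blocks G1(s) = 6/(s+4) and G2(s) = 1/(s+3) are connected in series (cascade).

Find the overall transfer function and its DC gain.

Series: multiply transfer functions. G_eq = 6/(s+4) × 1/(s+3) = 6/((s+4)(s+3)). DC gain = 6/(4×3) = 0.5.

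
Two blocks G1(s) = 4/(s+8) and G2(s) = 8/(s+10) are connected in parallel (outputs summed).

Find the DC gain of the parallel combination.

Parallel: G_eq = G1 + G2. DC gain = G1(0) + G2(0) = 4/8 + 8/10 = 0.5 + 0.8 = 1.3.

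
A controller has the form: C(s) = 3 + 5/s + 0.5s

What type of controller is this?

This is a Proportional-Integral-Derivative (PID) controller.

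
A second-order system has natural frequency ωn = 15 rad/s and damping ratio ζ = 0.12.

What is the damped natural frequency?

ωd = ωn√(1 - ζ²) = 15√(1 - 0.12²) = 14.89 rad/s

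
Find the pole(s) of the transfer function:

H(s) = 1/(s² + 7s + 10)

Discriminant = 7² - 4×1×10 = 49 - 40 = 9 > 0, so two distinct real poles. Using quadratic formula: s = (-7 ± √9)/(2×1) = (-7 ± √9)/2, with √9 = 3. s₁ = -4/2 = -2, s₂ = -10/2 = -5. Poles: s₁ = -2, s₂ = -5.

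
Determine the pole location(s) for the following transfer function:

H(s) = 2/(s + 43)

Pole is where denominator = 0: s + 43 = 0, so s = -43.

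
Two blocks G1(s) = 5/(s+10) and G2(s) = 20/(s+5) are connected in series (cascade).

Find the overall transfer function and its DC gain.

Series: multiply transfer functions. G_eq = 5/(s+10) × 20/(s+5) = 100/((s+10)(s+5)). DC gain = 100/(10×5) = 2.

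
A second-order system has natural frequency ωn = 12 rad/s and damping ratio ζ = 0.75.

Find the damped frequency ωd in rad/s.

ωd = ωn√(1 - ζ²) = 12√(1 - 0.75²) = 7.94 rad/s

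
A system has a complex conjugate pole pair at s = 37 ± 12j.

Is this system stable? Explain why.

Real part of poles is 37 (> 0, right half-plane). Unstable.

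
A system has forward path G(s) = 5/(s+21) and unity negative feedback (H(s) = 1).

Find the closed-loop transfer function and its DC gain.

T(s) = G/(1+GH) = [5/(s+21)] / [1 + 5/(s+21)] = 5/(s+21+5) = 5/(s+26). DC gain = 5/26 = 0.1923.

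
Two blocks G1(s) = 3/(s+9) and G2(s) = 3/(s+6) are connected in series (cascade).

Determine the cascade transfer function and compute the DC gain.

Series: multiply transfer functions. G_eq = 3/(s+9) × 3/(s+6) = 9/((s+9)(s+6)). DC gain = 9/(9×6) = 0.1667.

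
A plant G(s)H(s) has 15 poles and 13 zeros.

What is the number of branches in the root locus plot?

Root locus has n branches where n = number of poles = 15.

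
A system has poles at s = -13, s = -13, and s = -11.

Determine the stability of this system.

All poles are in the left half-plane. System is stable.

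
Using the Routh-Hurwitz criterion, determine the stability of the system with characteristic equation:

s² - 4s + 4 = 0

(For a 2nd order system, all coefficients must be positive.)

Coefficients: 1, -4, 4. b=-4 not positive, so system is unstable.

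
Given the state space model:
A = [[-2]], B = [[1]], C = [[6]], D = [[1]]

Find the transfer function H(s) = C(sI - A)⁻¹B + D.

(sI - A)⁻¹ = 1/(s + 2). H(s) = 6×1/(s + 2) + 1 = (s + 8)/(s + 2).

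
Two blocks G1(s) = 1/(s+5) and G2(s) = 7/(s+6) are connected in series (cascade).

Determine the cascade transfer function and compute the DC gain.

Series: multiply transfer functions. G_eq = 1/(s+5) × 7/(s+6) = 7/((s+5)(s+6)). DC gain = 7/(5×6) = 0.2333.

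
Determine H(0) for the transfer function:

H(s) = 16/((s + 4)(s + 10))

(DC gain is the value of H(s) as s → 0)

DC gain = H(0) = 16/(4 × 10) = 16/40 = 0.4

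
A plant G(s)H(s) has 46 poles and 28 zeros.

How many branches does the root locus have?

Root locus has n branches where n = number of poles = 46.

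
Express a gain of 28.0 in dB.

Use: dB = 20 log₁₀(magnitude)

dB = 20 log₁₀(28.0) = 28.9 dB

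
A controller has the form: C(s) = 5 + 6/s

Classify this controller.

This is a Proportional-Integral (PI) controller.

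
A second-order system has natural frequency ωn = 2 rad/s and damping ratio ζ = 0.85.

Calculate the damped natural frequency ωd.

ωd = ωn√(1 - ζ²) = 2√(1 - 0.85²) = 1.05 rad/s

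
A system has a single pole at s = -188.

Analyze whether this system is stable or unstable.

Pole at s = -188 is in the left half-plane. Stable.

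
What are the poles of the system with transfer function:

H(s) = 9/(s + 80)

Pole is where denominator = 0: s + 80 = 0, so s = -80.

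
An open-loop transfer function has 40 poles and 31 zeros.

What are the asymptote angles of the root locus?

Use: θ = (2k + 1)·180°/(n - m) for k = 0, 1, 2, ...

n - m = 40 - 31 = 9. Angles: θk = (2k + 1)·180°/9 = 20°, 60°, 100°, 140°, 180°, 220°, 260°, 300°, 340°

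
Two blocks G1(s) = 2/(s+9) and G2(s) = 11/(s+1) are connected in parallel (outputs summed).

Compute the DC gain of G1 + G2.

Parallel: G_eq = G1 + G2. DC gain = G1(0) + G2(0) = 2/9 + 11/1 = 0.2222 + 11 = 11.2222.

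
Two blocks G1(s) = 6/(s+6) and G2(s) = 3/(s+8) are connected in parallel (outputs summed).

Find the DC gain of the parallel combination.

Parallel: G_eq = G1 + G2. DC gain = G1(0) + G2(0) = 6/6 + 3/8 = 1 + 0.375 = 1.375.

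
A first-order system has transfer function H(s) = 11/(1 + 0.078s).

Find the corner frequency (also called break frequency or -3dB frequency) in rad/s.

Corner frequency = 1/τ = 1/0.078 = 12.821 rad/s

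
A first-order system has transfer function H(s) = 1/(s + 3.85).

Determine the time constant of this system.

For H(s) = 1/(s + 1/τ), the pole is at -1/τ = -3.85, so τ = 1/3.85 = 0.2597 s.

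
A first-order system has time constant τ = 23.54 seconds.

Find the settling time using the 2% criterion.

For first-order system, 2% settling time ≈ 4τ = 4 × 23.54 = 94.16 s.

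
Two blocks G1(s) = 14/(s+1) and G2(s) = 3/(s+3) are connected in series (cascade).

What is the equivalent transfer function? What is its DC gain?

Series: multiply transfer functions. G_eq = 14/(s+1) × 3/(s+3) = 42/((s+1)(s+3)). DC gain = 42/(1×3) = 14.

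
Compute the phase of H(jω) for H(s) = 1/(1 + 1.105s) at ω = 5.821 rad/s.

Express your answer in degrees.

Phase = -arctan(ωτ) = -arctan(5.821 × 1.105) = -81.2°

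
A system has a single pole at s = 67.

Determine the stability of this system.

Pole at s = 67 is in the right half-plane. Unstable.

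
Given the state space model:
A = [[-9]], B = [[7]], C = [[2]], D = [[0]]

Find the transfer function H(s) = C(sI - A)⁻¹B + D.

(sI - A)⁻¹ = 1/(s + 9). H(s) = 2 × 7/(s + 9) + 0 = 14/(s + 9).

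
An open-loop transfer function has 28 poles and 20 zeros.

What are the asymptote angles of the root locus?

n - m = 28 - 20 = 8. Angles: θk = (2k + 1)·180°/8 = 22.5°, 67.5°, 112.5°, 157.5°, 202.5°, 247.5°, 292.5°, 337.5°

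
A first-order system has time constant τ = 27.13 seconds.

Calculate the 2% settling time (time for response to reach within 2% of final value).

For first-order system, 2% settling time ≈ 4τ = 4 × 27.13 = 108.52 s.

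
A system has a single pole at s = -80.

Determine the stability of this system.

Pole at s = -80 is in the left half-plane. Stable.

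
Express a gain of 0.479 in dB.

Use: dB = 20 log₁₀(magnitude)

dB = 20 log₁₀(0.479) = -6.4 dB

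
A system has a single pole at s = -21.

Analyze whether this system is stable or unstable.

Pole at s = -21 is in the left half-plane. Stable.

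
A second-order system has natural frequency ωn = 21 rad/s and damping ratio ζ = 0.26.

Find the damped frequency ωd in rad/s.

ωd = ωn√(1 - ζ²) = 21√(1 - 0.26²) = 20.28 rad/s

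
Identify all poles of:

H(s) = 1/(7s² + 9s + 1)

Discriminant = 9² - 4×7×1 = 81 - 28 = 53 > 0, so two distinct real poles. Using quadratic formula: s = (-9 ± √53)/(2×7) = (-9 ± √53)/14, with √53 ≈ 7.2801. s₁ ≈ -0.1228, s₂ ≈ -1.1629. Poles: s₁ = -0.1228, s₂ = -1.1629.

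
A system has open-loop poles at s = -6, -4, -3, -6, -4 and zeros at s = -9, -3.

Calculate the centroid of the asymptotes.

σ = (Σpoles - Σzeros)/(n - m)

σ = (Σpoles - Σzeros)/(n - m) = (-23 - (-12))/(5 - 2) = -11/3 = -3.67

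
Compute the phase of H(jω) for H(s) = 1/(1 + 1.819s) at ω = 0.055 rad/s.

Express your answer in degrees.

Phase = -arctan(ωτ) = -arctan(0.055 × 1.819) = -5.7°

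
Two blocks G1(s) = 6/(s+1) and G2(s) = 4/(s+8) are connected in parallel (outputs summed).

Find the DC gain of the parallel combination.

Parallel: G_eq = G1 + G2. DC gain = G1(0) + G2(0) = 6/1 + 4/8 = 6 + 0.5 = 6.5.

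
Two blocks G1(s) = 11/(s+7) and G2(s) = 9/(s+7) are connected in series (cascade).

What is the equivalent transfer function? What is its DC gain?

Series: multiply transfer functions. G_eq = 11/(s+7) × 9/(s+7) = 99/((s+7)(s+7)). DC gain = 99/(7×7) = 2.0204.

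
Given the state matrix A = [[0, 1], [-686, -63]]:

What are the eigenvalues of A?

det(A - λI) = λ² - (-63)λ + 686 = (λ - (-14))(λ - (-49)). Eigenvalues: -14, -49.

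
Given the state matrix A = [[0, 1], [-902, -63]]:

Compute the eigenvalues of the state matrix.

det(A - λI) = λ² - (-63)λ + 902 = (λ - (-41))(λ - (-22)). Eigenvalues: -41, -22.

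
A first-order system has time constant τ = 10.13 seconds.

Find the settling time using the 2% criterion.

For first-order system, 2% settling time ≈ 4τ = 4 × 10.13 = 40.52 s.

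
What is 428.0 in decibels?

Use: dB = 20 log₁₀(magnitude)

dB = 20 log₁₀(428.0) = 52.6 dB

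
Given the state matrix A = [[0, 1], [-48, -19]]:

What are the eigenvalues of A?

det(A - λI) = λ² - (-19)λ + 48 = (λ - (-16))(λ - (-3)). Eigenvalues: -16, -3.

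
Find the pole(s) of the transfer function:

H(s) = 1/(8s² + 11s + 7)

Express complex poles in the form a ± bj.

Discriminant = 11² - 4×8×7 = 121 - 224 = -103 < 0, so the poles are a complex conjugate pair s = (-11 ± j√103)/(2×8). Real part = -11/(2×8) = -11/16 = -0.6875; imaginary part = ±√103/(2×8) ≈ 0.6343. Poles: s = -0.6875 ± 0.6343j.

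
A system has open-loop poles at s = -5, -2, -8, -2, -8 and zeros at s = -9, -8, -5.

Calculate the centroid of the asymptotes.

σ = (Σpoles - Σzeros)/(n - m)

σ = (Σpoles - Σzeros)/(n - m) = (-25 - (-22))/(5 - 3) = -3/2 = -1.5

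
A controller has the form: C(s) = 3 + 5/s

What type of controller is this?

This is a Proportional-Integral (PI) controller.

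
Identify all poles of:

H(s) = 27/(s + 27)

Pole is where denominator = 0: s + 27 = 0, so s = -27.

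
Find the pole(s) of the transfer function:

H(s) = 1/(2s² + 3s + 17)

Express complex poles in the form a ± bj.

Discriminant = 3² - 4×2×17 = 9 - 136 = -127 < 0, so the poles are a complex conjugate pair s = (-3 ± j√127)/(2×2). Real part = -3/(2×2) = -3/4 = -0.75; imaginary part = ±√127/(2×2) ≈ 2.8174. Poles: s = -0.75 ± 2.8174j.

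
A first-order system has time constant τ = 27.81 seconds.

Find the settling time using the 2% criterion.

For first-order system, 2% settling time ≈ 4τ = 4 × 27.81 = 111.24 s.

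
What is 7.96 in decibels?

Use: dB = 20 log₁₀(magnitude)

dB = 20 log₁₀(7.96) = 18.0 dB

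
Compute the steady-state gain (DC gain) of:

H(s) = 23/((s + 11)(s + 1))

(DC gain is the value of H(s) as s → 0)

DC gain = H(0) = 23/(11 × 1) = 23/11 = 2.0909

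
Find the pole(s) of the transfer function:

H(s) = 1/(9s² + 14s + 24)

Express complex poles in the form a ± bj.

Discriminant = 14² - 4×9×24 = 196 - 864 = -668 < 0, so the poles are a complex conjugate pair s = (-14 ± j√668)/(2×9). Real part = -14/(2×9) = -14/18 ≈ -0.7778; imaginary part = ±√668/(2×9) ≈ 1.4359. Poles: s = -0.7778 ± 1.4359j.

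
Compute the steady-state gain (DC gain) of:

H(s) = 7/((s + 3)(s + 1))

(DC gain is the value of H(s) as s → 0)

DC gain = H(0) = 7/(3 × 1) = 7/3 = 2.3333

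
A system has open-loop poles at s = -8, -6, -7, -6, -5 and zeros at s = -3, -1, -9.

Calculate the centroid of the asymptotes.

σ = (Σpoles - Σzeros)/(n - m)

σ = (Σpoles - Σzeros)/(n - m) = (-32 - (-13))/(5 - 3) = -19/2 = -9.5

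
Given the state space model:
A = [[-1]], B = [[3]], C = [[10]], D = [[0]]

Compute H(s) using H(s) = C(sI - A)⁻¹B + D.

(sI - A)⁻¹ = 1/(s + 1). H(s) = 10 × 3/(s + 1) + 0 = 30/(s + 1).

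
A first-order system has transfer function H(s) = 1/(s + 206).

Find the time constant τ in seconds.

For H(s) = 1/(s + 1/τ), the pole is at -1/τ = -206, so τ = 1/206 = 0.0049 s.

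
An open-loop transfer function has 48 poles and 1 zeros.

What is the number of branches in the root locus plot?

Root locus has n branches where n = number of poles = 48.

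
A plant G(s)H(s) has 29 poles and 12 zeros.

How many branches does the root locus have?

Root locus has n branches where n = number of poles = 29.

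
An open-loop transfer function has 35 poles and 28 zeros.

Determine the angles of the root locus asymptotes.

n - m = 35 - 28 = 7. Angles: θk = (2k + 1)·180°/7 = 25.71°, 77.14°, 128.57°, 180°, 231.43°, 282.86°, 334.29°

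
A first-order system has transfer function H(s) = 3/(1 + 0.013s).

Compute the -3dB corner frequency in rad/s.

Corner frequency = 1/τ = 1/0.013 = 76.923 rad/s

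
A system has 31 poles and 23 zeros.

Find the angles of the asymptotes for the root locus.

n - m = 31 - 23 = 8. Angles: θk = (2k + 1)·180°/8 = 22.5°, 67.5°, 112.5°, 157.5°, 202.5°, 247.5°, 292.5°, 337.5°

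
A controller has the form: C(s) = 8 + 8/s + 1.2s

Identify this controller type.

This is a Proportional-Integral-Derivative (PID) controller.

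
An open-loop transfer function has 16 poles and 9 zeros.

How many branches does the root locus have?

Root locus has n branches where n = number of poles = 16.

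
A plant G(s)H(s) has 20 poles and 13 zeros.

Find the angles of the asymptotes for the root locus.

n - m = 20 - 13 = 7. Angles: θk = (2k + 1)·180°/7 = 25.71°, 77.14°, 128.57°, 180°, 231.43°, 282.86°, 334.29°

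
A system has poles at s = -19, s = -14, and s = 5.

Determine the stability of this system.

Pole(s) at s = 5 are not in the left half-plane. System is unstable.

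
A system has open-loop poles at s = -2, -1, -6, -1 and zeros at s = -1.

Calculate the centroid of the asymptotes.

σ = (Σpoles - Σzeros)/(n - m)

σ = (Σpoles - Σzeros)/(n - m) = (-10 - (-1))/(4 - 1) = -9/3 = -3.0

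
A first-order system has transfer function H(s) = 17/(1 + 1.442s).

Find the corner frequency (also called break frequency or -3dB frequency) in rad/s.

Corner frequency = 1/τ = 1/1.442 = 0.693 rad/s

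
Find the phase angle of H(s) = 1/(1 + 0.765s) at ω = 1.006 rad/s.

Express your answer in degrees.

Phase = -arctan(ωτ) = -arctan(1.006 × 0.765) = -37.6°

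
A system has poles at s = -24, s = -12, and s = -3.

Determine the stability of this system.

All poles are in the left half-plane. System is stable.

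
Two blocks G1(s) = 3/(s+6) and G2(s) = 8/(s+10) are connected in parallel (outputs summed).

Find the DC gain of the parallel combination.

Parallel: G_eq = G1 + G2. DC gain = G1(0) + G2(0) = 3/6 + 8/10 = 0.5 + 0.8 = 1.3.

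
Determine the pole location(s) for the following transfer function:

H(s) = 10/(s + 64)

Pole is where denominator = 0: s + 64 = 0, so s = -64.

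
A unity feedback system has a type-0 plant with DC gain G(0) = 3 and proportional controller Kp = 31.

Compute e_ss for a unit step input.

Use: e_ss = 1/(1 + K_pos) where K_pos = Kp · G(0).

K_pos = Kp · G(0) = 31 × 3 = 93. e_ss = 1/(1 + 93) = 0.0106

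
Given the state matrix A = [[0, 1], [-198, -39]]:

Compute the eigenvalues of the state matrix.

det(A - λI) = λ² - (-39)λ + 198 = (λ - (-33))(λ - (-6)). Eigenvalues: -33, -6.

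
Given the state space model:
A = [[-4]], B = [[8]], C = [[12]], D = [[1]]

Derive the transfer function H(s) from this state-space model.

(sI - A)⁻¹ = 1/(s + 4). H(s) = 12×8/(s + 4) + 1 = (s + 100)/(s + 4).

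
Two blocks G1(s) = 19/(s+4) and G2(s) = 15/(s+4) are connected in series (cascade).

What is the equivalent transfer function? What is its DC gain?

Series: multiply transfer functions. G_eq = 19/(s+4) × 15/(s+4) = 285/((s+4)(s+4)). DC gain = 285/(4×4) = 17.8125.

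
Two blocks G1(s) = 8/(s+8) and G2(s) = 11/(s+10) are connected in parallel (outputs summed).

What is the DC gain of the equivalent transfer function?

Parallel: G_eq = G1 + G2. DC gain = G1(0) + G2(0) = 8/8 + 11/10 = 1 + 1.1 = 2.1.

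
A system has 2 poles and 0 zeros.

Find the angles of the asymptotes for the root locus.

n - m = 2 - 0 = 2. Angles: θk = (2k + 1)·180°/2 = 90°, 270°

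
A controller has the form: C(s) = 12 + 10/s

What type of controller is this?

This is a Proportional-Integral (PI) controller.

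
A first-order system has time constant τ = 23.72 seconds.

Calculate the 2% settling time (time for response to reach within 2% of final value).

For first-order system, 2% settling time ≈ 4τ = 4 × 23.72 = 94.88 s.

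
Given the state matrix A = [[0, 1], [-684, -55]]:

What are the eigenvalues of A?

det(A - λI) = λ² - (-55)λ + 684 = (λ - (-36))(λ - (-19)). Eigenvalues: -36, -19.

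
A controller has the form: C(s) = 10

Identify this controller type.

This is a Proportional (P) controller.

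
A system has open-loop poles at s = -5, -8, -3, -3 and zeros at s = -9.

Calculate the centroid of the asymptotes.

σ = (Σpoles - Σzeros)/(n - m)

σ = (Σpoles - Σzeros)/(n - m) = (-19 - (-9))/(4 - 1) = -10/3 = -3.33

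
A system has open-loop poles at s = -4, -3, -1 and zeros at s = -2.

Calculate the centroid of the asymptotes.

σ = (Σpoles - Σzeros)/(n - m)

σ = (Σpoles - Σzeros)/(n - m) = (-8 - (-2))/(3 - 1) = -6/2 = -3.0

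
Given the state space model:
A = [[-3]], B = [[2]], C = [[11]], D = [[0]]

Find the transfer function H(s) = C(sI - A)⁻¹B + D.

(sI - A)⁻¹ = 1/(s + 3). H(s) = 11 × 2/(s + 3) + 0 = 22/(s + 3).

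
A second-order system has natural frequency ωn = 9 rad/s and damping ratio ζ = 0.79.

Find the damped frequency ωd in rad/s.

ωd = ωn√(1 - ζ²) = 9√(1 - 0.79²) = 5.52 rad/s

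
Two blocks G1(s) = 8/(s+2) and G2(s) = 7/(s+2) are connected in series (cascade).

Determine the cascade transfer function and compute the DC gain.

Series: multiply transfer functions. G_eq = 8/(s+2) × 7/(s+2) = 56/((s+2)(s+2)). DC gain = 56/(2×2) = 14.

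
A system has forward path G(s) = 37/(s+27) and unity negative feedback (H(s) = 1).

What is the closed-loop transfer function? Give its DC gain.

T(s) = G/(1+GH) = [37/(s+27)] / [1 + 37/(s+27)] = 37/(s+27+37) = 37/(s+64). DC gain = 37/64 = 0.578125.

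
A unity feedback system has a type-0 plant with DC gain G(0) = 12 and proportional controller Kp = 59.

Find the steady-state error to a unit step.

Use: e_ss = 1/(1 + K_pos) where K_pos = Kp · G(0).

K_pos = Kp · G(0) = 59 × 12 = 708. e_ss = 1/(1 + 708) = 0.0014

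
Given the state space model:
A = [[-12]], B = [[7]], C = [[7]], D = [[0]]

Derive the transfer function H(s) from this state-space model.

(sI - A)⁻¹ = 1/(s + 12). H(s) = 7 × 7/(s + 12) + 0 = 49/(s + 12).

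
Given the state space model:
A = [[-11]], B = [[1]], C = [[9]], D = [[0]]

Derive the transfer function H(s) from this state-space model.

(sI - A)⁻¹ = 1/(s + 11). H(s) = 9 × 1/(s + 11) + 0 = 9/(s + 11).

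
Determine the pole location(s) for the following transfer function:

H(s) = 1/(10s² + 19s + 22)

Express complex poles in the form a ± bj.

Discriminant = 19² - 4×10×22 = 361 - 880 = -519 < 0, so the poles are a complex conjugate pair s = (-19 ± j√519)/(2×10). Real part = -19/(2×10) = -19/20 = -0.95; imaginary part = ±√519/(2×10) ≈ 1.1391. Poles: s = -0.95 ± 1.1391j.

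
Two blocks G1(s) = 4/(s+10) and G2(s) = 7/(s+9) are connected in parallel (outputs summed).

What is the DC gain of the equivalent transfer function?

Parallel: G_eq = G1 + G2. DC gain = G1(0) + G2(0) = 4/10 + 7/9 = 0.4 + 0.7778 = 1.1778.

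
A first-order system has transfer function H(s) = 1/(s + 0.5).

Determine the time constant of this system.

For H(s) = 1/(s + 1/τ), the pole is at -1/τ = -0.5, so τ = 1/0.5 = 2 s.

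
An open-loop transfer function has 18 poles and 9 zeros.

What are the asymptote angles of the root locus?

n - m = 18 - 9 = 9. Angles: θk = (2k + 1)·180°/9 = 20°, 60°, 100°, 140°, 180°, 220°, 260°, 300°, 340°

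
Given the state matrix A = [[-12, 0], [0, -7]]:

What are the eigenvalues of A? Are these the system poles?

For diagonal matrix, eigenvalues are diagonal entries: λ₁ = -12, λ₂ = -7. Eigenvalues of A = system poles.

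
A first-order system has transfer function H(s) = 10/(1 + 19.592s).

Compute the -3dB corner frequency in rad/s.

Corner frequency = 1/τ = 1/19.592 = 0.051 rad/s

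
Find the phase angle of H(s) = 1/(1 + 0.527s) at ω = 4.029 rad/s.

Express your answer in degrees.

Phase = -arctan(ωτ) = -arctan(4.029 × 0.527) = -64.8°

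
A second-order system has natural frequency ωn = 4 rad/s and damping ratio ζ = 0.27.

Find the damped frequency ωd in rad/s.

ωd = ωn√(1 - ζ²) = 4√(1 - 0.27²) = 3.85 rad/s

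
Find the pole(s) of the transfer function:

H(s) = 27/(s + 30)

Pole is where denominator = 0: s + 30 = 0, so s = -30.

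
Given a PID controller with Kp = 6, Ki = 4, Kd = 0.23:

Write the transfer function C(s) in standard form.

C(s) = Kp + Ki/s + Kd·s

Substituting values: C(s) = 6 + 4/s + 0.23s = (0.23s² + 6s + 4)/s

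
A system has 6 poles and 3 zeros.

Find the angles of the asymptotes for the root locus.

n - m = 6 - 3 = 3. Angles: θk = (2k + 1)·180°/3 = 60°, 180°, 300°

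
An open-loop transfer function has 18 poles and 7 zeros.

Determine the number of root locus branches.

Root locus has n branches where n = number of poles = 18.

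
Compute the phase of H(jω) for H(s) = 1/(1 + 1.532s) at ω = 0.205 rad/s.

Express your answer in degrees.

Phase = -arctan(ωτ) = -arctan(0.205 × 1.532) = -17.4°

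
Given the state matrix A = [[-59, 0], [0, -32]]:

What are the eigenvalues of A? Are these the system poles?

For diagonal matrix, eigenvalues are diagonal entries: λ₁ = -59, λ₂ = -32. Eigenvalues of A = system poles.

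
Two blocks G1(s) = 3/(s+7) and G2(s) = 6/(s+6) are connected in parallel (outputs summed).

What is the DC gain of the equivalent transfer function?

Parallel: G_eq = G1 + G2. DC gain = G1(0) + G2(0) = 3/7 + 6/6 = 0.4286 + 1 = 1.4286.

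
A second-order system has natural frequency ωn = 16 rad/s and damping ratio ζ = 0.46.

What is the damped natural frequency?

ωd = ωn√(1 - ζ²) = 16√(1 - 0.46²) = 14.21 rad/s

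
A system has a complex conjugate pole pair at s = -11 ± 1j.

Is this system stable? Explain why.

Real part of poles is -11 (< 0, left half-plane). Stable.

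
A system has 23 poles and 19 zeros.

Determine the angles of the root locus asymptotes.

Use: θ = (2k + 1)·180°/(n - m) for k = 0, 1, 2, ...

n - m = 23 - 19 = 4. Angles: θk = (2k + 1)·180°/4 = 45°, 135°, 225°, 315°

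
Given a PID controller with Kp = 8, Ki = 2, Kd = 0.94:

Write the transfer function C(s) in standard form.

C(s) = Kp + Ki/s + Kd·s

Substituting values: C(s) = 8 + 2/s + 0.94s = (0.94s² + 8s + 2)/s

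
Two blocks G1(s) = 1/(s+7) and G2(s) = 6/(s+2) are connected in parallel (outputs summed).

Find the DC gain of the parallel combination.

Parallel: G_eq = G1 + G2. DC gain = G1(0) + G2(0) = 1/7 + 6/2 = 0.1429 + 3 = 3.1429.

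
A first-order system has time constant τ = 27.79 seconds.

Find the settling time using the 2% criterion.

For first-order system, 2% settling time ≈ 4τ = 4 × 27.79 = 111.16 s.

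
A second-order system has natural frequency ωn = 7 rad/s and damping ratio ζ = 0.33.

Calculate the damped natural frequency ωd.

ωd = ωn√(1 - ζ²) = 7√(1 - 0.33²) = 6.61 rad/s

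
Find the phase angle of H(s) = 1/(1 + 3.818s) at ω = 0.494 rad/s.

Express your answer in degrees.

Phase = -arctan(ωτ) = -arctan(0.494 × 3.818) = -62.1°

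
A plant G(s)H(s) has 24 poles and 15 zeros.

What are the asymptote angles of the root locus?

n - m = 24 - 15 = 9. Angles: θk = (2k + 1)·180°/9 = 20°, 60°, 100°, 140°, 180°, 220°, 260°, 300°, 340°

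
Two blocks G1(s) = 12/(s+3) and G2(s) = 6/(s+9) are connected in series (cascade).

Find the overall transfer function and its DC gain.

Series: multiply transfer functions. G_eq = 12/(s+3) × 6/(s+9) = 72/((s+3)(s+9)). DC gain = 72/(3×9) = 2.6667.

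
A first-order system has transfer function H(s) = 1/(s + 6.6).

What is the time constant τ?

For H(s) = 1/(s + 1/τ), the pole is at -1/τ = -6.6, so τ = 1/6.6 = 0.1515 s.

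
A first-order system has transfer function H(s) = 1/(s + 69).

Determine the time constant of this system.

For H(s) = 1/(s + 1/τ), the pole is at -1/τ = -69, so τ = 1/69 = 0.0145 s.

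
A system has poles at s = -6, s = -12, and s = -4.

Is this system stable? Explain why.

All poles are in the left half-plane. System is stable.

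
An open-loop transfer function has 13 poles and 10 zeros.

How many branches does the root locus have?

Root locus has n branches where n = number of poles = 13.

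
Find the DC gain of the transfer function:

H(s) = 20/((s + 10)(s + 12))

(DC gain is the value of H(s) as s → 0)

DC gain = H(0) = 20/(10 × 12) = 20/120 = 0.1667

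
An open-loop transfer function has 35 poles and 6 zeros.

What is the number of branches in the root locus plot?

Root locus has n branches where n = number of poles = 35.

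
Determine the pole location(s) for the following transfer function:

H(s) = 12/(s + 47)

Pole is where denominator = 0: s + 47 = 0, so s = -47.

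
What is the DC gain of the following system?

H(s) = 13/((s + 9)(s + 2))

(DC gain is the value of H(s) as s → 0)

DC gain = H(0) = 13/(9 × 2) = 13/18 = 0.7222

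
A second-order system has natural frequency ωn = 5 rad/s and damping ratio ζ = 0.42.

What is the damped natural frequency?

ωd = ωn√(1 - ζ²) = 5√(1 - 0.42²) = 4.54 rad/s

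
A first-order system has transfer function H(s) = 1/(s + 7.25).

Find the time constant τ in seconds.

For H(s) = 1/(s + 1/τ), the pole is at -1/τ = -7.25, so τ = 1/7.25 = 0.1379 s.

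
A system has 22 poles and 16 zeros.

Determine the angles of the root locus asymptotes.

n - m = 22 - 16 = 6. Angles: θk = (2k + 1)·180°/6 = 30°, 90°, 150°, 210°, 270°, 330°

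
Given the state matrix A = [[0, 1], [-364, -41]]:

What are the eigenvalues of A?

det(A - λI) = λ² - (-41)λ + 364 = (λ - (-13))(λ - (-28)). Eigenvalues: -13, -28.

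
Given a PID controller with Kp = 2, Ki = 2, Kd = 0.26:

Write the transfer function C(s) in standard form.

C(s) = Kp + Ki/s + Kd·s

Substituting values: C(s) = 2 + 2/s + 0.26s = (0.26s² + 2s + 2)/s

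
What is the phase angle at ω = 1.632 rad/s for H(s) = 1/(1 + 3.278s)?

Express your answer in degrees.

Phase = -arctan(ωτ) = -arctan(1.632 × 3.278) = -79.4°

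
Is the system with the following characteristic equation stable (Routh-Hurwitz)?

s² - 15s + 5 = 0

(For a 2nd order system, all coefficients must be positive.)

Coefficients: 1, -15, 5. b=-15 not positive, so system is unstable.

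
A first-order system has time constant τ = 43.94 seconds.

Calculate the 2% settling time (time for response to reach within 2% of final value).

For first-order system, 2% settling time ≈ 4τ = 4 × 43.94 = 175.76 s.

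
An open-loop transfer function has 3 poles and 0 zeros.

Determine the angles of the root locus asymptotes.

n - m = 3 - 0 = 3. Angles: θk = (2k + 1)·180°/3 = 60°, 180°, 300°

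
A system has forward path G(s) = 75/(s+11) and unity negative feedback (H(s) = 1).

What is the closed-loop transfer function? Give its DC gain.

T(s) = G/(1+GH) = [75/(s+11)] / [1 + 75/(s+11)] = 75/(s+11+75) = 75/(s+86). DC gain = 75/86 = 0.8721.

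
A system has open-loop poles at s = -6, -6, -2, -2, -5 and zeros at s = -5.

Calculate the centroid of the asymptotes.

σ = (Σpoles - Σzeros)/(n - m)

σ = (Σpoles - Σzeros)/(n - m) = (-21 - (-5))/(5 - 1) = -16/4 = -4.0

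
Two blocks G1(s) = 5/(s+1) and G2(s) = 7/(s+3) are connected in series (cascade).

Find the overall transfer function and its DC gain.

Series: multiply transfer functions. G_eq = 5/(s+1) × 7/(s+3) = 35/((s+1)(s+3)). DC gain = 35/(1×3) = 11.6667.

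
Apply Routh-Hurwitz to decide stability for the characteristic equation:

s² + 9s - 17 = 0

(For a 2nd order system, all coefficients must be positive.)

Coefficients: 1, 9, -17. c=-17 not positive, so system is unstable.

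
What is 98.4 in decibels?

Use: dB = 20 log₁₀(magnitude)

dB = 20 log₁₀(98.4) = 39.9 dB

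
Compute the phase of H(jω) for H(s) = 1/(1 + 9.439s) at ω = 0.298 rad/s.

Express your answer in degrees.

Phase = -arctan(ωτ) = -arctan(0.298 × 9.439) = -70.4°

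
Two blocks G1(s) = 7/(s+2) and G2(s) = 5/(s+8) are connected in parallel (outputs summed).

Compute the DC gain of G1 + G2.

Parallel: G_eq = G1 + G2. DC gain = G1(0) + G2(0) = 7/2 + 5/8 = 3.5 + 0.625 = 4.125.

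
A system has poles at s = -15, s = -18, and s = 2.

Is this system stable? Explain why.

Pole(s) at s = 2 are not in the left half-plane. System is unstable.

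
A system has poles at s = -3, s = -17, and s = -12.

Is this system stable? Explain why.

All poles are in the left half-plane. System is stable.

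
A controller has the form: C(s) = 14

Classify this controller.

This is a Proportional (P) controller.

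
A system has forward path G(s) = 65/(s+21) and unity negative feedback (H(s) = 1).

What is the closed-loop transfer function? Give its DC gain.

T(s) = G/(1+GH) = [65/(s+21)] / [1 + 65/(s+21)] = 65/(s+21+65) = 65/(s+86). DC gain = 65/86 = 0.7558.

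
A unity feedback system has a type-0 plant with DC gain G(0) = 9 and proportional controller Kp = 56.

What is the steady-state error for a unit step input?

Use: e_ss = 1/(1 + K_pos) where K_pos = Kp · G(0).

K_pos = Kp · G(0) = 56 × 9 = 504. e_ss = 1/(1 + 504) = 0.0020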